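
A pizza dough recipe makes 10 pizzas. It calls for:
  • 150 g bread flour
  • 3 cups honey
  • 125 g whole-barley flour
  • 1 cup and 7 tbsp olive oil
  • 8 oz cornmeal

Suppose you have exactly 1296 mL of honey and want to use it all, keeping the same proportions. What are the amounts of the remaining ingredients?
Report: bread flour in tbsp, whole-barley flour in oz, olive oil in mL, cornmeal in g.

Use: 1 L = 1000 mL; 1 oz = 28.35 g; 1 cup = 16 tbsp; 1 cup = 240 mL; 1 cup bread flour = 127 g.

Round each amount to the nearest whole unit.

bread flour: 34 tbsp; whole-barley flour: 8 oz; olive oil: 621 mL; cornmeal: 408 g

The original recipe has 720 mL of honey, so the scaling factor is 1296 ÷ 720 = 9/5 = 1.8.
bread flour: 150 g × 9/5 ÷ 127 g/cup × 16 tbsp/cup ≈ 34 tbsp
whole-barley flour: 125 g × 9/5 ÷ 28.35 g/oz ≈ 8 oz
olive oil: (1 cup + 7 tbsp = 1.4375 cup) × 9/5 × 240 mL/cup = 621 mL
cornmeal: 8 oz × 9/5 × 28.35 g/oz ≈ 408 g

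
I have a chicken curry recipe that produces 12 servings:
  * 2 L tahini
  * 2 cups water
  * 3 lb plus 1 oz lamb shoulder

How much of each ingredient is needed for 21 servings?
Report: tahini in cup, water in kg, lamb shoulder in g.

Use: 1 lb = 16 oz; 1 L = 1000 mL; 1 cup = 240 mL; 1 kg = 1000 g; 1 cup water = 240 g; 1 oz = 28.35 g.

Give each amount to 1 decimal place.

Scaling factor: 21/12 = 7/4 = 1.75.
tahini: 2 L × 7/4 × 1000 mL/L ÷ 240 mL/cup ≈ 14.6 cup
water: 2 cup × 7/4 × 240 g/cup ÷ 1000 g/kg ≈ 0.8 kg
lamb shoulder: (3 lb + 1 oz = 3.0625 lb) × 7/4 × 16 oz/lb × 28.35 g/oz ≈ 2431.0 g

tahini: 14.6 cup; water: 0.8 kg; lamb shoulder: 2431.0 g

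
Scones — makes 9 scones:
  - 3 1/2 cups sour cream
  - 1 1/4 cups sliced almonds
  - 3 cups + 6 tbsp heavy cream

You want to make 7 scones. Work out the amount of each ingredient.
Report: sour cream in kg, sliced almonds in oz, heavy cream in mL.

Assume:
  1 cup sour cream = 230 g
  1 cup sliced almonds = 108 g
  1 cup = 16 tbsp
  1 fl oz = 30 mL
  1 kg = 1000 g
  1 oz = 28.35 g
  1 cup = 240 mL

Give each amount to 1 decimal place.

Scaling factor: 7/9.
sour cream: 3.5 cup × 7/9 × 230 g/cup ÷ 1000 g/kg ≈ 0.6 kg
sliced almonds: 1.25 cup × 7/9 × 108 g/cup ÷ 28.35 g/oz ≈ 3.7 oz
heavy cream: (3 cup + 6 tbsp = 3.375 cup) × 7/9 × 240 mL/cup = 630.0 mL

sour cream: 0.6 kg; sliced almonds: 3.7 oz; heavy cream: 630.0 mL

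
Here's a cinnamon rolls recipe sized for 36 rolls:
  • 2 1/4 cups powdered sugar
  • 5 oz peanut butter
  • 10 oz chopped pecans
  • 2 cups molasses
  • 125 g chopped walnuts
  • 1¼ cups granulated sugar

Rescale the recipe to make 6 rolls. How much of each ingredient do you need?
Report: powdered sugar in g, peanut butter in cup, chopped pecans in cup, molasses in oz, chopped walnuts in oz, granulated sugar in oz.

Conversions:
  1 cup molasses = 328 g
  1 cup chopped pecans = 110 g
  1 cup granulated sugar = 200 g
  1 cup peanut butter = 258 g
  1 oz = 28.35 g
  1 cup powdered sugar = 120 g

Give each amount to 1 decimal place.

powdered sugar: 45.0 g; peanut butter: 0.1 cup; chopped pecans: 0.4 cup; molasses: 3.9 oz; chopped walnuts: 0.7 oz; granulated sugar: 1.5 oz

Scaling factor: 6/36 = 1/6.
powdered sugar: 2.25 cup × 1/6 × 120 g/cup = 45.0 g
peanut butter: 5 oz × 1/6 × 28.35 g/oz ÷ 258 g/cup ≈ 0.1 cup
chopped pecans: 10 oz × 1/6 × 28.35 g/oz ÷ 110 g/cup ≈ 0.4 cup
molasses: 2 cup × 1/6 × 328 g/cup ÷ 28.35 g/oz ≈ 3.9 oz
chopped walnuts: 125 g × 1/6 ÷ 28.35 g/oz ≈ 0.7 oz
granulated sugar: 1.25 cup × 1/6 × 200 g/cup ÷ 28.35 g/oz ≈ 1.5 oz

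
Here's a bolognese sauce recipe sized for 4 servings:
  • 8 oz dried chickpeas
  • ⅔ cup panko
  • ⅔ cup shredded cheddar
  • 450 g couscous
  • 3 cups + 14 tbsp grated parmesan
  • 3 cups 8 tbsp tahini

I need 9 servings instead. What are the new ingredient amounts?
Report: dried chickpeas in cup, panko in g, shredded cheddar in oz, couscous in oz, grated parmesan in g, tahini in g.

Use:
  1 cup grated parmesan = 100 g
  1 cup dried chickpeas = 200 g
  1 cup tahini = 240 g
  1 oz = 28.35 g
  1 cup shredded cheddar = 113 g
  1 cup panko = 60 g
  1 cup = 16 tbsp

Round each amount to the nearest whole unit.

Scaling factor: 9/4 = 2.25.
dried chickpeas: 8 oz × 9/4 × 28.35 g/oz ÷ 200 g/cup ≈ 3 cup
panko: 2/3 cup × 9/4 × 60 g/cup = 90 g
shredded cheddar: 2/3 cup × 9/4 × 113 g/cup ÷ 28.35 g/oz ≈ 6 oz
couscous: 450 g × 9/4 ÷ 28.35 g/oz ≈ 36 oz
grated parmesan: (3 cup + 14 tbsp = 3.875 cup) × 9/4 × 100 g/cup ≈ 872 g
tahini: (3 cup + 8 tbsp = 3.5 cup) × 9/4 × 240 g/cup = 1890 g

dried chickpeas: 3 cup; panko: 90 g; shredded cheddar: 6 oz; couscous: 36 oz; grated parmesan: 872 g; tahini: 1890 g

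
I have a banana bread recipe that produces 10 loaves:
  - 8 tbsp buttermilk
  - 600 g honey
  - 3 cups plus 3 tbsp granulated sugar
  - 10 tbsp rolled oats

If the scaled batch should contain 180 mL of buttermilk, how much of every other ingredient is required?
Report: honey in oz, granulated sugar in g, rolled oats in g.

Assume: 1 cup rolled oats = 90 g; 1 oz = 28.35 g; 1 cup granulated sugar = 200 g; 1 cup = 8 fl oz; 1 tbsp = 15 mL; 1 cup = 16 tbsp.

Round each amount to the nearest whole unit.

honey: 32 oz; granulated sugar: 956 g; rolled oats: 84 g

The original recipe has 120 mL of buttermilk, so the scaling factor is 180 ÷ 120 = 3/2 = 1.5.
honey: 600 g × 3/2 ÷ 28.35 g/oz ≈ 32 oz
granulated sugar: (3 cup + 3 tbsp = 3.1875 cup) × 3/2 × 200 g/cup ≈ 956 g
rolled oats: 10 tbsp × 3/2 ÷ 16 tbsp/cup × 90 g/cup ≈ 84 g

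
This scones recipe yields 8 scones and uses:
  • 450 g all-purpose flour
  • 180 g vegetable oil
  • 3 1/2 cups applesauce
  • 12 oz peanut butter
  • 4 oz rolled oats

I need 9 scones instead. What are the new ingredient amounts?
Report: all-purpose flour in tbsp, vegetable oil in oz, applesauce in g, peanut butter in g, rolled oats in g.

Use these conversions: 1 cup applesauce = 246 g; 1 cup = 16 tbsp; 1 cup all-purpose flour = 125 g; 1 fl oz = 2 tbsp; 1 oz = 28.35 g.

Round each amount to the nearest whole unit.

Scaling factor: 9/8 = 1.125.
all-purpose flour: 450 g × 9/8 ÷ 125 g/cup × 16 tbsp/cup ≈ 65 tbsp
vegetable oil: 180 g × 9/8 ÷ 28.35 g/oz ≈ 7 oz
applesauce: 3.5 cup × 9/8 × 246 g/cup ≈ 969 g
peanut butter: 12 oz × 9/8 × 28.35 g/oz ≈ 383 g
rolled oats: 4 oz × 9/8 × 28.35 g/oz ≈ 128 g

all-purpose flour: 65 tbsp; vegetable oil: 7 oz; applesauce: 969 g; peanut butter: 383 g; rolled oats: 128 g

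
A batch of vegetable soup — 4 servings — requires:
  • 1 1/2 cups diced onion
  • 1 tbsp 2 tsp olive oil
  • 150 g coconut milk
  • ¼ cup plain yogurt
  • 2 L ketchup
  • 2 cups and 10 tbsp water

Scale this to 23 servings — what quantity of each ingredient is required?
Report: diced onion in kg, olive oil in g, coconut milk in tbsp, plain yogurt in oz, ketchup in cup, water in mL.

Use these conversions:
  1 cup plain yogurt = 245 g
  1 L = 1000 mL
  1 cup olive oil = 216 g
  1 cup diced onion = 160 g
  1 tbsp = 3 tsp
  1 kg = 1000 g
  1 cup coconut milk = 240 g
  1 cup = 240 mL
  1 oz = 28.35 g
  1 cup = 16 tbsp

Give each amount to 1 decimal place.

diced onion: 1.4 kg; olive oil: 129.4 g; coconut milk: 57.5 tbsp; plain yogurt: 12.4 oz; ketchup: 47.9 cup; water: 3622.5 mL

Scaling factor: 23/4 = 5.75.
diced onion: 1.5 cup × 23/4 × 160 g/cup ÷ 1000 g/kg ≈ 1.4 kg
olive oil: (1 tbsp + 2 tsp = 5/3 tbsp) × 23/4 ÷ 16 tbsp/cup × 216 g/cup ≈ 129.4 g
coconut milk: 150 g × 23/4 ÷ 240 g/cup × 16 tbsp/cup = 57.5 tbsp
plain yogurt: 0.25 cup × 23/4 × 245 g/cup ÷ 28.35 g/oz ≈ 12.4 oz
ketchup: 2 L × 23/4 × 1000 mL/L ÷ 240 mL/cup ≈ 47.9 cup
water: (2 cup + 10 tbsp = 2.625 cup) × 23/4 × 240 mL/cup = 3622.5 mL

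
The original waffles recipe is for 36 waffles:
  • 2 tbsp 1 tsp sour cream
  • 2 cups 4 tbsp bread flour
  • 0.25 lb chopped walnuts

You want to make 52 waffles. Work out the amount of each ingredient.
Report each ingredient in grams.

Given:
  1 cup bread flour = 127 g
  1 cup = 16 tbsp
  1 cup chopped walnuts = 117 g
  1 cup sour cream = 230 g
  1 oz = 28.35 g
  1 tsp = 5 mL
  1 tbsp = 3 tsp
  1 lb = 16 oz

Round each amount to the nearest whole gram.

sour cream: 48 g; bread flour: 413 g; chopped walnuts: 164 g

Scaling factor: 52/36 = 13/9.
sour cream: (2 tbsp + 1 tsp = 7/3 tbsp) × 13/9 ÷ 16 tbsp/cup × 230 g/cup ≈ 48 g
bread flour: (2 cup + 4 tbsp = 2.25 cup) × 13/9 × 127 g/cup ≈ 413 g
chopped walnuts: 0.25 lb × 13/9 × 16 oz/lb × 28.35 g/oz ≈ 164 g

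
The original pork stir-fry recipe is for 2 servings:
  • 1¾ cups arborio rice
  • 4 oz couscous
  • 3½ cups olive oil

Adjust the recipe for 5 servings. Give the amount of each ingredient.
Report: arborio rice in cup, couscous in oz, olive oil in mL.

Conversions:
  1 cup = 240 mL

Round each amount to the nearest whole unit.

Scaling factor: 5/2 = 2.5.
arborio rice: 1.75 cup × 5/2 ≈ 4 cup
couscous: 4 oz × 5/2 = 10 oz
olive oil: 3.5 cup × 5/2 × 240 mL/cup = 2100 mL

arborio rice: 4 cup; couscous: 10 oz; olive oil: 2100 mL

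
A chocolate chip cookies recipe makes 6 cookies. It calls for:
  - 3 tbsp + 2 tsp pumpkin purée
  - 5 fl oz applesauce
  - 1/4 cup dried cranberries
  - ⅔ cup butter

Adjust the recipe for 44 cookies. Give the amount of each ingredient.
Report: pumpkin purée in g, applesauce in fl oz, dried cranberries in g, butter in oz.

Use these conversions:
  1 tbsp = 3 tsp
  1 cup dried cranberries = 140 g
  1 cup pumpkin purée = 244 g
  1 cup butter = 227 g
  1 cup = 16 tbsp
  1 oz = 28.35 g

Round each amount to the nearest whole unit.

Scaling factor: 44/6 = 22/3.
pumpkin purée: (3 tbsp + 2 tsp = 11/3 tbsp) × 22/3 ÷ 16 tbsp/cup × 244 g/cup ≈ 410 g
applesauce: 5 fl oz × 22/3 ≈ 37 fl oz
dried cranberries: 0.25 cup × 22/3 × 140 g/cup ≈ 257 g
butter: 2/3 cup × 22/3 × 227 g/cup ÷ 28.35 g/oz ≈ 39 oz

pumpkin purée: 410 g; applesauce: 37 fl oz; dried cranberries: 257 g; butter: 39 oz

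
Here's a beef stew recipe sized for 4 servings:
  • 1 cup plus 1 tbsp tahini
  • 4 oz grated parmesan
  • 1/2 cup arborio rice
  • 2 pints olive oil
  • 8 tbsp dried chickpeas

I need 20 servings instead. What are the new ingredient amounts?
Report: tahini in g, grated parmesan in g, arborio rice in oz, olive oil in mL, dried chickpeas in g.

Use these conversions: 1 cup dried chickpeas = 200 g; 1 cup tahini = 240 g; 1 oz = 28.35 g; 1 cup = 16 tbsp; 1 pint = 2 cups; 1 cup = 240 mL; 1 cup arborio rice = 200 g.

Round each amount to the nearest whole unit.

tahini: 1275 g; grated parmesan: 567 g; arborio rice: 18 oz; olive oil: 4800 mL; dried chickpeas: 500 g

Scaling factor: 20/4 = 5.
tahini: (1 cup + 1 tbsp = 1.0625 cup) × 5 × 240 g/cup = 1275 g
grated parmesan: 4 oz × 5 × 28.35 g/oz = 567 g
arborio rice: 0.5 cup × 5 × 200 g/cup ÷ 28.35 g/oz ≈ 18 oz
olive oil: 2 pint × 5 × 2 cup/pint × 240 mL/cup = 4800 mL
dried chickpeas: 8 tbsp × 5 ÷ 16 tbsp/cup × 200 g/cup = 500 g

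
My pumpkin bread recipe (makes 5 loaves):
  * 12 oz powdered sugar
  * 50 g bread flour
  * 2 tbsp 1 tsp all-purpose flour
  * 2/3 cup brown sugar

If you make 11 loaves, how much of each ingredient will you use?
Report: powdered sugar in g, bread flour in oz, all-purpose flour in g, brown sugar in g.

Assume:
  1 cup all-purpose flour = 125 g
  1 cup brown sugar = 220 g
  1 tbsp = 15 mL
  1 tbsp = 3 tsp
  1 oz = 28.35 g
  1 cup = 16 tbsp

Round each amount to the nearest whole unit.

Scaling factor: 11/5 = 2.2.
powdered sugar: 12 oz × 11/5 × 28.35 g/oz ≈ 748 g
bread flour: 50 g × 11/5 ÷ 28.35 g/oz ≈ 4 oz
all-purpose flour: (2 tbsp + 1 tsp = 7/3 tbsp) × 11/5 ÷ 16 tbsp/cup × 125 g/cup ≈ 40 g
brown sugar: 2/3 cup × 11/5 × 220 g/cup ≈ 323 g

powdered sugar: 748 g; bread flour: 4 oz; all-purpose flour: 40 g; brown sugar: 323 g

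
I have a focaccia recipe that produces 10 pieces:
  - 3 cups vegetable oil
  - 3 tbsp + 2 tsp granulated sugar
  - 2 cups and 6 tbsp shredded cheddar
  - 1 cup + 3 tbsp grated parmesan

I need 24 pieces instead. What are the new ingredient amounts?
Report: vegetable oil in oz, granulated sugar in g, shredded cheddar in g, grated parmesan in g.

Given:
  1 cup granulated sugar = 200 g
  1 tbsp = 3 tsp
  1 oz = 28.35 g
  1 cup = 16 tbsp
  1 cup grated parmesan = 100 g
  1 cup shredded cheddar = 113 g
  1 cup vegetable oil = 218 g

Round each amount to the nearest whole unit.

vegetable oil: 55 oz; granulated sugar: 110 g; shredded cheddar: 644 g; grated parmesan: 285 g

Scaling factor: 24/10 = 12/5 = 2.4.
vegetable oil: 3 cup × 12/5 × 218 g/cup ÷ 28.35 g/oz ≈ 55 oz
granulated sugar: (3 tbsp + 2 tsp = 11/3 tbsp) × 12/5 ÷ 16 tbsp/cup × 200 g/cup = 110 g
shredded cheddar: (2 cup + 6 tbsp = 2.375 cup) × 12/5 × 113 g/cup ≈ 644 g
grated parmesan: (1 cup + 3 tbsp = 1.1875 cup) × 12/5 × 100 g/cup = 285 g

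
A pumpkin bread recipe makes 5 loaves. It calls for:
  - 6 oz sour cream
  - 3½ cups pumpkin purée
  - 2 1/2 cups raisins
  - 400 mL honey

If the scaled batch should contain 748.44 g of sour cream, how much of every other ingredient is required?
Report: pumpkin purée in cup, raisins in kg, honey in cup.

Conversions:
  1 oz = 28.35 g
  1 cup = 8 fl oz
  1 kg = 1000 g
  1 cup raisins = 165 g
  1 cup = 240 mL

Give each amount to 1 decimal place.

The original recipe has 170.1 g of sour cream, so the scaling factor is 748.44 ÷ 170.1 = 22/5 = 4.4.
pumpkin purée: 3.5 cup × 22/5 = 15.4 cup
raisins: 2.5 cup × 22/5 × 165 g/cup ÷ 1000 g/kg ≈ 1.8 kg
honey: 400 mL × 22/5 ÷ 240 mL/cup ≈ 7.3 cup

pumpkin purée: 15.4 cup; raisins: 1.8 kg; honey: 7.3 cup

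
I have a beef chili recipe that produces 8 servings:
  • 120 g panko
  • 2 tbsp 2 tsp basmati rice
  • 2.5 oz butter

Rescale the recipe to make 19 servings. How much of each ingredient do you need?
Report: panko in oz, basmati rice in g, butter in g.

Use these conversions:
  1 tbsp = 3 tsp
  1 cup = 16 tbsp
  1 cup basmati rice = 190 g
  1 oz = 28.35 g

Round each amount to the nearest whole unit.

panko: 10 oz; basmati rice: 75 g; butter: 168 g

Scaling factor: 19/8 = 2.375.
panko: 120 g × 19/8 ÷ 28.35 g/oz ≈ 10 oz
basmati rice: (2 tbsp + 2 tsp = 8/3 tbsp) × 19/8 ÷ 16 tbsp/cup × 190 g/cup ≈ 75 g
butter: 2.5 oz × 19/8 × 28.35 g/oz ≈ 168 g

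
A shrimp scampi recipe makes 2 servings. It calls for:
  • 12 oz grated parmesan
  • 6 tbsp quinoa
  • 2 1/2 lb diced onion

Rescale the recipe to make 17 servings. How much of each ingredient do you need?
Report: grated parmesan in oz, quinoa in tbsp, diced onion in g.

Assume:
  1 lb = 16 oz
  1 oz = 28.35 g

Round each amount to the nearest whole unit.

grated parmesan: 102 oz; quinoa: 51 tbsp; diced onion: 9639 g

Scaling factor: 17/2 = 8.5.
grated parmesan: 12 oz × 17/2 = 102 oz
quinoa: 6 tbsp × 17/2 = 51 tbsp
diced onion: 2.5 lb × 17/2 × 16 oz/lb × 28.35 g/oz = 9639 g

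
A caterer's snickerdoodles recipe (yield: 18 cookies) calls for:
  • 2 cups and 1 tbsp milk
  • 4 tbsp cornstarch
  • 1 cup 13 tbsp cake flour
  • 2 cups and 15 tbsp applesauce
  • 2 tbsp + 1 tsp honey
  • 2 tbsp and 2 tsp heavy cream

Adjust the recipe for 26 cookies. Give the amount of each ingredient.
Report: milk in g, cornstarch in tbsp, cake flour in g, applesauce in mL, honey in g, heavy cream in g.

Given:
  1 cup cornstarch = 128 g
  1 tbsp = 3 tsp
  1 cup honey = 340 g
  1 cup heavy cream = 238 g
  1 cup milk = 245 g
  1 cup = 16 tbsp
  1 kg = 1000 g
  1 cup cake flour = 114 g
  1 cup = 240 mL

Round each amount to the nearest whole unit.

milk: 730 g; cornstarch: 6 tbsp; cake flour: 298 g; applesauce: 1018 mL; honey: 72 g; heavy cream: 57 g

Scaling factor: 26/18 = 13/9.
milk: (2 cup + 1 tbsp = 2.0625 cup) × 13/9 × 245 g/cup ≈ 730 g
cornstarch: 4 tbsp × 13/9 ≈ 6 tbsp
cake flour: (1 cup + 13 tbsp = 1.8125 cup) × 13/9 × 114 g/cup ≈ 298 g
applesauce: (2 cup + 15 tbsp = 2.9375 cup) × 13/9 × 240 mL/cup ≈ 1018 mL
honey: (2 tbsp + 1 tsp = 7/3 tbsp) × 13/9 ÷ 16 tbsp/cup × 340 g/cup ≈ 72 g
heavy cream: (2 tbsp + 2 tsp = 8/3 tbsp) × 13/9 ÷ 16 tbsp/cup × 238 g/cup ≈ 57 g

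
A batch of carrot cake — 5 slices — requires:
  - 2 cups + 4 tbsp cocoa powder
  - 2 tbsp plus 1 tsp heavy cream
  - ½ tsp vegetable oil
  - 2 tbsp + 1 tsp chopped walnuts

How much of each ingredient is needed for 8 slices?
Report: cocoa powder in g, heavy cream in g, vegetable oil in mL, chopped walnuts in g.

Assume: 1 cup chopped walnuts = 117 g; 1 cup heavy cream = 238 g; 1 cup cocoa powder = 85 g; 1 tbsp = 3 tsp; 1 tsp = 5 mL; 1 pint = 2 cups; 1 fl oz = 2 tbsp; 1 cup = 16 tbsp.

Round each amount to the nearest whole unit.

Scaling factor: 8/5 = 1.6.
cocoa powder: (2 cup + 4 tbsp = 2.25 cup) × 8/5 × 85 g/cup = 306 g
heavy cream: (2 tbsp + 1 tsp = 7/3 tbsp) × 8/5 ÷ 16 tbsp/cup × 238 g/cup ≈ 56 g
vegetable oil: 0.5 tsp × 8/5 × 5 mL/tsp = 4 mL
chopped walnuts: (2 tbsp + 1 tsp = 7/3 tbsp) × 8/5 ÷ 16 tbsp/cup × 117 g/cup ≈ 27 g

cocoa powder: 306 g; heavy cream: 56 g; vegetable oil: 4 mL; chopped walnuts: 27 g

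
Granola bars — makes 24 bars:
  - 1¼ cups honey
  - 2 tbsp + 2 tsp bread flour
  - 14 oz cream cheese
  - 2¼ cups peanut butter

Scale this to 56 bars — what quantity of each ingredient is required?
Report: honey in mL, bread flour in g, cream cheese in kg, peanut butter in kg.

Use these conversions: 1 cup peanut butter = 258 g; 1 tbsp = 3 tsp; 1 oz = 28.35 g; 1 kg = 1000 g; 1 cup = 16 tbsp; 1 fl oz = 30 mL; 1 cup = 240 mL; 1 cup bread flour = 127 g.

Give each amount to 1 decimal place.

honey: 700.0 mL; bread flour: 49.4 g; cream cheese: 0.9 kg; peanut butter: 1.4 kg

Scaling factor: 56/24 = 7/3.
honey: 1.25 cup × 7/3 × 240 mL/cup = 700.0 mL
bread flour: (2 tbsp + 2 tsp = 8/3 tbsp) × 7/3 ÷ 16 tbsp/cup × 127 g/cup ≈ 49.4 g
cream cheese: 14 oz × 7/3 × 28.35 g/oz ÷ 1000 g/kg ≈ 0.9 kg
peanut butter: 2.25 cup × 7/3 × 258 g/cup ÷ 1000 g/kg ≈ 1.4 kg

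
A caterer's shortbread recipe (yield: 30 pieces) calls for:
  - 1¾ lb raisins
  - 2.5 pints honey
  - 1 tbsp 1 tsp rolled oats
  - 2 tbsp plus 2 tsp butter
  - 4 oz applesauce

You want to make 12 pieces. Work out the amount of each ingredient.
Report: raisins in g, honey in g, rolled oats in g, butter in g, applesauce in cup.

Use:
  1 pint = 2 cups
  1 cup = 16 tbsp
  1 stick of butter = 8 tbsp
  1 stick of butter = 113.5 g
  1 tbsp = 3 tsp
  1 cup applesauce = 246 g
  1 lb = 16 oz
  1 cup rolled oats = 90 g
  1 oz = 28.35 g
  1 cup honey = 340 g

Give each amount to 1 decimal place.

Scaling factor: 12/30 = 2/5 = 0.4.
raisins: 1.75 lb × 2/5 × 16 oz/lb × 28.35 g/oz ≈ 317.5 g
honey: 2.5 pint × 2/5 × 2 cup/pint × 340 g/cup = 680.0 g
rolled oats: (1 tbsp + 1 tsp = 4/3 tbsp) × 2/5 ÷ 16 tbsp/cup × 90 g/cup = 3.0 g
butter: (2 tbsp + 2 tsp = 8/3 tbsp) × 2/5 ÷ 8 tbsp/stick × 113.5 g/stick ≈ 15.1 g
applesauce: 4 oz × 2/5 × 28.35 g/oz ÷ 246 g/cup ≈ 0.2 cup

raisins: 317.5 g; honey: 680.0 g; rolled oats: 3.0 g; butter: 15.1 g; applesauce: 0.2 cup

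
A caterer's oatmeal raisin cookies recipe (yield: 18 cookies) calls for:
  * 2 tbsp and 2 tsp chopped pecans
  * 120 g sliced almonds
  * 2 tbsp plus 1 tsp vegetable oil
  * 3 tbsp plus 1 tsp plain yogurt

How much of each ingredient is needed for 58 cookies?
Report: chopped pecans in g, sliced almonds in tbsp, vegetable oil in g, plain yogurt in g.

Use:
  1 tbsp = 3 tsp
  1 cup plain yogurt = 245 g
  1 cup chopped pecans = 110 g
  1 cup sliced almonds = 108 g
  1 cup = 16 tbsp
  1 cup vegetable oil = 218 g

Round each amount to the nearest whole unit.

chopped pecans: 59 g; sliced almonds: 57 tbsp; vegetable oil: 102 g; plain yogurt: 164 g

Scaling factor: 58/18 = 29/9.
chopped pecans: (2 tbsp + 2 tsp = 8/3 tbsp) × 29/9 ÷ 16 tbsp/cup × 110 g/cup ≈ 59 g
sliced almonds: 120 g × 29/9 ÷ 108 g/cup × 16 tbsp/cup ≈ 57 tbsp
vegetable oil: (2 tbsp + 1 tsp = 7/3 tbsp) × 29/9 ÷ 16 tbsp/cup × 218 g/cup ≈ 102 g
plain yogurt: (3 tbsp + 1 tsp = 10/3 tbsp) × 29/9 ÷ 16 tbsp/cup × 245 g/cup ≈ 164 g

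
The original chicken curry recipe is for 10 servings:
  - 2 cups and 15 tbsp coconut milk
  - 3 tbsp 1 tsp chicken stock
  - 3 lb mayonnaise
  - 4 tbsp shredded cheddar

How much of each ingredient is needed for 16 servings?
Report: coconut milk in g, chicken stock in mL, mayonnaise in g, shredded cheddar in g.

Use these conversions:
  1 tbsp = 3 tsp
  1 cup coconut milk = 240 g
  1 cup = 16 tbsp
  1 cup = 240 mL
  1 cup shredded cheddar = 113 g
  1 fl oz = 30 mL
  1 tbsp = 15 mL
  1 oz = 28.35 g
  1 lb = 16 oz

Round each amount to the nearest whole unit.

Scaling factor: 16/10 = 8/5 = 1.6.
coconut milk: (2 cup + 15 tbsp = 2.9375 cup) × 8/5 × 240 g/cup = 1128 g
chicken stock: (3 tbsp + 1 tsp = 10/3 tbsp) × 8/5 × 15 mL/tbsp = 80 mL
mayonnaise: 3 lb × 8/5 × 16 oz/lb × 28.35 g/oz ≈ 2177 g
shredded cheddar: 4 tbsp × 8/5 ÷ 16 tbsp/cup × 113 g/cup ≈ 45 g

coconut milk: 1128 g; chicken stock: 80 mL; mayonnaise: 2177 g; shredded cheddar: 45 g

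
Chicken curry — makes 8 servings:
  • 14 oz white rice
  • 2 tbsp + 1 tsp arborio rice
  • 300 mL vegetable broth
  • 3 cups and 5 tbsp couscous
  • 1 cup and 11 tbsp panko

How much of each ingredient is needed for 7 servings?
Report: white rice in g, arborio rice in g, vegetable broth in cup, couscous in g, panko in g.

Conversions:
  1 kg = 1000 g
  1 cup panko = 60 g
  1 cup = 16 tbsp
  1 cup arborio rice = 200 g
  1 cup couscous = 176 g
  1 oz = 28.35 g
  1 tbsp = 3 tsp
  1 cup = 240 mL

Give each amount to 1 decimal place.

white rice: 347.3 g; arborio rice: 25.5 g; vegetable broth: 1.1 cup; couscous: 510.1 g; panko: 88.6 g

Scaling factor: 7/8 = 0.875.
white rice: 14 oz × 7/8 × 28.35 g/oz ≈ 347.3 g
arborio rice: (2 tbsp + 1 tsp = 7/3 tbsp) × 7/8 ÷ 16 tbsp/cup × 200 g/cup ≈ 25.5 g
vegetable broth: 300 mL × 7/8 ÷ 240 mL/cup ≈ 1.1 cup
couscous: (3 cup + 5 tbsp = 3.3125 cup) × 7/8 × 176 g/cup ≈ 510.1 g
panko: (1 cup + 11 tbsp = 1.6875 cup) × 7/8 × 60 g/cup ≈ 88.6 g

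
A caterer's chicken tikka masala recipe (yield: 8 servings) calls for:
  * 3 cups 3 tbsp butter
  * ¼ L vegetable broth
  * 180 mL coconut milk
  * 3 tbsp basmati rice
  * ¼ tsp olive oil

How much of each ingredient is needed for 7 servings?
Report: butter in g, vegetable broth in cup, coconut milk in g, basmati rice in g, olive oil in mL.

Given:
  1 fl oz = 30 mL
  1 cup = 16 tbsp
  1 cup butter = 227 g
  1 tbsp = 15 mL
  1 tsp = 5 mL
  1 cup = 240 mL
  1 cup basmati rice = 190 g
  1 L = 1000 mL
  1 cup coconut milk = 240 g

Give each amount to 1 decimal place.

butter: 633.1 g; vegetable broth: 0.9 cup; coconut milk: 157.5 g; basmati rice: 31.2 g; olive oil: 1.1 mL

Scaling factor: 7/8 = 0.875.
butter: (3 cup + 3 tbsp = 3.1875 cup) × 7/8 × 227 g/cup ≈ 633.1 g
vegetable broth: 0.25 L × 7/8 × 1000 mL/L ÷ 240 mL/cup ≈ 0.9 cup
coconut milk: 180 mL × 7/8 ÷ 240 mL/cup × 240 g/cup = 157.5 g
basmati rice: 3 tbsp × 7/8 ÷ 16 tbsp/cup × 190 g/cup ≈ 31.2 g
olive oil: 0.25 tsp × 7/8 × 5 mL/tsp ≈ 1.1 mL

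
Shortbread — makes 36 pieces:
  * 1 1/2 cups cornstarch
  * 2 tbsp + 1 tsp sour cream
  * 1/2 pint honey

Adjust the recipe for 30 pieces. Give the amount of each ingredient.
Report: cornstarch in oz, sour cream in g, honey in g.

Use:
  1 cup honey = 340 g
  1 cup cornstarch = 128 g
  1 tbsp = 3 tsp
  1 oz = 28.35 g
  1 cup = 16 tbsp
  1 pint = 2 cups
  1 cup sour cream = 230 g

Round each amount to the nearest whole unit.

cornstarch: 6 oz; sour cream: 28 g; honey: 283 g

Scaling factor: 30/36 = 5/6.
cornstarch: 1.5 cup × 5/6 × 128 g/cup ÷ 28.35 g/oz ≈ 6 oz
sour cream: (2 tbsp + 1 tsp = 7/3 tbsp) × 5/6 ÷ 16 tbsp/cup × 230 g/cup ≈ 28 g
honey: 0.5 pint × 5/6 × 2 cup/pint × 340 g/cup ≈ 283 g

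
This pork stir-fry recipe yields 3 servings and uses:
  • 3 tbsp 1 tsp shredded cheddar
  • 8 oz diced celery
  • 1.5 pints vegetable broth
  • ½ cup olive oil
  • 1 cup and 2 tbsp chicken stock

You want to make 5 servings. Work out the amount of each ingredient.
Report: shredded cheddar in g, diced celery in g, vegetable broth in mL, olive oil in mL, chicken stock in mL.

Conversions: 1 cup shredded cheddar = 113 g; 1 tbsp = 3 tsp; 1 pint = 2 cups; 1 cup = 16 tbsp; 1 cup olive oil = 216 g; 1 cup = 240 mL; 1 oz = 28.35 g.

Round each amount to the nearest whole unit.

Scaling factor: 5/3.
shredded cheddar: (3 tbsp + 1 tsp = 10/3 tbsp) × 5/3 ÷ 16 tbsp/cup × 113 g/cup ≈ 39 g
diced celery: 8 oz × 5/3 × 28.35 g/oz = 378 g
vegetable broth: 1.5 pint × 5/3 × 2 cup/pint × 240 mL/cup = 1200 mL
olive oil: 0.5 cup × 5/3 × 240 mL/cup = 200 mL
chicken stock: (1 cup + 2 tbsp = 1.125 cup) × 5/3 × 240 mL/cup = 450 mL

shredded cheddar: 39 g; diced celery: 378 g; vegetable broth: 1200 mL; olive oil: 200 mL; chicken stock: 450 mL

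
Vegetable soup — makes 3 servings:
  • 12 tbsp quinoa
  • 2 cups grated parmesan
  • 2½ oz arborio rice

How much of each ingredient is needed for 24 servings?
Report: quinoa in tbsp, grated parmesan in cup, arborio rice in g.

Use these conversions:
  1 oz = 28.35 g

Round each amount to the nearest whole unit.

quinoa: 96 tbsp; grated parmesan: 16 cup; arborio rice: 567 g

Scaling factor: 24/3 = 8.
quinoa: 12 tbsp × 8 = 96 tbsp
grated parmesan: 2 cup × 8 = 16 cup
arborio rice: 2.5 oz × 8 × 28.35 g/oz = 567 g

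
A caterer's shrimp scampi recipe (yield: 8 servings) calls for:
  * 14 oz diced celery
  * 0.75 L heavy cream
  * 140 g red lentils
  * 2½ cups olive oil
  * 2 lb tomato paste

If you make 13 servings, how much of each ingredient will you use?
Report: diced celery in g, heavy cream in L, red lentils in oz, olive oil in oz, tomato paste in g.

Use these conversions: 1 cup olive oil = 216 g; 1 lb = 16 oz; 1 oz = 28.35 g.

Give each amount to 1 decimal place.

Scaling factor: 13/8 = 1.625.
diced celery: 14 oz × 13/8 × 28.35 g/oz ≈ 645.0 g
heavy cream: 0.75 L × 13/8 ≈ 1.2 L
red lentils: 140 g × 13/8 ÷ 28.35 g/oz ≈ 8.0 oz
olive oil: 2.5 cup × 13/8 × 216 g/cup ÷ 28.35 g/oz ≈ 31.0 oz
tomato paste: 2 lb × 13/8 × 16 oz/lb × 28.35 g/oz = 1474.2 g

diced celery: 645.0 g; heavy cream: 1.2 L; red lentils: 8.0 oz; olive oil: 31.0 oz; tomato paste: 1474.2 g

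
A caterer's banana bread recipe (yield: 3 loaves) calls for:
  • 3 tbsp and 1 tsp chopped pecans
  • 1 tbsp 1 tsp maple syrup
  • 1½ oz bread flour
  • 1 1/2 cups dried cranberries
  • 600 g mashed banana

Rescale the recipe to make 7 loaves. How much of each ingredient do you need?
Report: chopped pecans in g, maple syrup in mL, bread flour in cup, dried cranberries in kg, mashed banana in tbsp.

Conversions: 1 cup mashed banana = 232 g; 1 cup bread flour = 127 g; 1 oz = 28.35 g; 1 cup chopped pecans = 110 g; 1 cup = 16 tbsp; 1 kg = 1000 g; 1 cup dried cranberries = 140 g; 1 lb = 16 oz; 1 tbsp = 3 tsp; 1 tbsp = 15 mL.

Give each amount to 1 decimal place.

Scaling factor: 7/3.
chopped pecans: (3 tbsp + 1 tsp = 10/3 tbsp) × 7/3 ÷ 16 tbsp/cup × 110 g/cup ≈ 53.5 g
maple syrup: (1 tbsp + 1 tsp = 4/3 tbsp) × 7/3 × 15 mL/tbsp ≈ 46.7 mL
bread flour: 1.5 oz × 7/3 × 28.35 g/oz ÷ 127 g/cup ≈ 0.8 cup
dried cranberries: 1.5 cup × 7/3 × 140 g/cup ÷ 1000 g/kg ≈ 0.5 kg
mashed banana: 600 g × 7/3 ÷ 232 g/cup × 16 tbsp/cup ≈ 96.6 tbsp

chopped pecans: 53.5 g; maple syrup: 46.7 mL; bread flour: 0.8 cup; dried cranberries: 0.5 kg; mashed banana: 96.6 tbsp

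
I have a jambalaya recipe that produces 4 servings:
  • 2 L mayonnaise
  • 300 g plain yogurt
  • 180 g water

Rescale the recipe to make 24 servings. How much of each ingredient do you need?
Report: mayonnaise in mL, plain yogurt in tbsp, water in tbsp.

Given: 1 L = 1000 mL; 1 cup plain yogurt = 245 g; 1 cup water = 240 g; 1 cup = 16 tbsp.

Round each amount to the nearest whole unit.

mayonnaise: 12000 mL; plain yogurt: 118 tbsp; water: 72 tbsp

Scaling factor: 24/4 = 6.
mayonnaise: 2 L × 6 × 1000 mL/L = 12000 mL
plain yogurt: 300 g × 6 ÷ 245 g/cup × 16 tbsp/cup ≈ 118 tbsp
water: 180 g × 6 ÷ 240 g/cup × 16 tbsp/cup = 72 tbsp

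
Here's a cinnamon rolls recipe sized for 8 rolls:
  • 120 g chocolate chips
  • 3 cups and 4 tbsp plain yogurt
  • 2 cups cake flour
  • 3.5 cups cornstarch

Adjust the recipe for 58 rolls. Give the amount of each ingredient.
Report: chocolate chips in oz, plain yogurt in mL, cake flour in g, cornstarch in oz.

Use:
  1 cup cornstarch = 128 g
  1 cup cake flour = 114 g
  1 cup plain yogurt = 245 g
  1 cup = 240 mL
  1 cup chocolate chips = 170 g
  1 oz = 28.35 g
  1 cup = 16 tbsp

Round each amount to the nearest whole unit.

Scaling factor: 58/8 = 29/4 = 7.25.
chocolate chips: 120 g × 29/4 ÷ 28.35 g/oz ≈ 31 oz
plain yogurt: (3 cup + 4 tbsp = 3.25 cup) × 29/4 × 240 mL/cup = 5655 mL
cake flour: 2 cup × 29/4 × 114 g/cup = 1653 g
cornstarch: 3.5 cup × 29/4 × 128 g/cup ÷ 28.35 g/oz ≈ 115 oz

chocolate chips: 31 oz; plain yogurt: 5655 mL; cake flour: 1653 g; cornstarch: 115 oz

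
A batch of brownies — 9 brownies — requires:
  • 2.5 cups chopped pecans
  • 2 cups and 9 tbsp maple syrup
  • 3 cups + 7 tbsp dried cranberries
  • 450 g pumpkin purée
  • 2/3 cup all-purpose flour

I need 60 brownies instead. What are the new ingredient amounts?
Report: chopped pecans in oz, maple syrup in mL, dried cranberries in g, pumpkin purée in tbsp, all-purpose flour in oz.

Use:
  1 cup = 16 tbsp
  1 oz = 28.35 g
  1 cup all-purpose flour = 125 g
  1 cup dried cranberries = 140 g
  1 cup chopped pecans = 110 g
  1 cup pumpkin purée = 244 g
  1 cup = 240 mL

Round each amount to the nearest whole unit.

Scaling factor: 60/9 = 20/3.
chopped pecans: 2.5 cup × 20/3 × 110 g/cup ÷ 28.35 g/oz ≈ 65 oz
maple syrup: (2 cup + 9 tbsp = 2.5625 cup) × 20/3 × 240 mL/cup = 4100 mL
dried cranberries: (3 cup + 7 tbsp = 3.4375 cup) × 20/3 × 140 g/cup ≈ 3208 g
pumpkin purée: 450 g × 20/3 ÷ 244 g/cup × 16 tbsp/cup ≈ 197 tbsp
all-purpose flour: 2/3 cup × 20/3 × 125 g/cup ÷ 28.35 g/oz ≈ 20 oz

chopped pecans: 65 oz; maple syrup: 4100 mL; dried cranberries: 3208 g; pumpkin purée: 197 tbsp; all-purpose flour: 20 oz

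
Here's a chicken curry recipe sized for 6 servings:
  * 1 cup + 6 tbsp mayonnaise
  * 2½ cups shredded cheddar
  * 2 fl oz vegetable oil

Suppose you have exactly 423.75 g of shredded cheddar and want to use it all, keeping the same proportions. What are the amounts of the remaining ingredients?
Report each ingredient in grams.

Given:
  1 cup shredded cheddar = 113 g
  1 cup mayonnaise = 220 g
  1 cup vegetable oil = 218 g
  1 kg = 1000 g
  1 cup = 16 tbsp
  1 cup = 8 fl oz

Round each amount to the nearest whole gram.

mayonnaise: 454 g; vegetable oil: 82 g

The original recipe has 282.5 g of shredded cheddar, so the scaling factor is 423.75 ÷ 282.5 = 3/2 = 1.5.
mayonnaise: (1 cup + 6 tbsp = 1.375 cup) × 3/2 × 220 g/cup ≈ 454 g
vegetable oil: 2 fl oz × 3/2 ÷ 8 fl oz/cup × 218 g/cup ≈ 82 g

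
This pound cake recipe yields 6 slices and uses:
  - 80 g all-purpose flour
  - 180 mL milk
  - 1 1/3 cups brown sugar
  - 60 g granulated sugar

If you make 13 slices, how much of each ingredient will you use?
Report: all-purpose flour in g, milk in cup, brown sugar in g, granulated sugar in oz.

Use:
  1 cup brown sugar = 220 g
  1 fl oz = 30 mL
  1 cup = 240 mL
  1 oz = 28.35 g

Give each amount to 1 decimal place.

all-purpose flour: 173.3 g; milk: 1.6 cup; brown sugar: 635.6 g; granulated sugar: 4.6 oz

Scaling factor: 13/6.
all-purpose flour: 80 g × 13/6 ≈ 173.3 g
milk: 180 mL × 13/6 ÷ 240 mL/cup ≈ 1.6 cup
brown sugar: 4/3 cup × 13/6 × 220 g/cup ≈ 635.6 g
granulated sugar: 60 g × 13/6 ÷ 28.35 g/oz ≈ 4.6 oz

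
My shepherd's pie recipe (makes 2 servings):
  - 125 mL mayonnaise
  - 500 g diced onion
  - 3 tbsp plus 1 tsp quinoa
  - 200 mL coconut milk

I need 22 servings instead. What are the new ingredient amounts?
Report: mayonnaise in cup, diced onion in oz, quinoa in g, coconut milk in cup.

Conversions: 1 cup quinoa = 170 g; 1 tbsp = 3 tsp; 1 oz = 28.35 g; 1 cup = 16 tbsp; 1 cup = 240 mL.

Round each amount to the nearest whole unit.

Scaling factor: 22/2 = 11.
mayonnaise: 125 mL × 11 ÷ 240 mL/cup ≈ 6 cup
diced onion: 500 g × 11 ÷ 28.35 g/oz ≈ 194 oz
quinoa: (3 tbsp + 1 tsp = 10/3 tbsp) × 11 ÷ 16 tbsp/cup × 170 g/cup ≈ 390 g
coconut milk: 200 mL × 11 ÷ 240 mL/cup ≈ 9 cup

mayonnaise: 6 cup; diced onion: 194 oz; quinoa: 390 g; coconut milk: 9 cup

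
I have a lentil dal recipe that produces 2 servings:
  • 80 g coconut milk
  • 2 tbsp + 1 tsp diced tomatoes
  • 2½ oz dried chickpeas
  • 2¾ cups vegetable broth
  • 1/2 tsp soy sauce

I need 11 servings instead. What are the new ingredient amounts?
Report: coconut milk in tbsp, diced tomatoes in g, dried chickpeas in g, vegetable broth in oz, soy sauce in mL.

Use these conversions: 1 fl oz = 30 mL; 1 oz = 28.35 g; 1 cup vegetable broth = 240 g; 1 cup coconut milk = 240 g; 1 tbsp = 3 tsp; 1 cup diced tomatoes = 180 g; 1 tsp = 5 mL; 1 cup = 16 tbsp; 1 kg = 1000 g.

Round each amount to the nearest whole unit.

Scaling factor: 11/2 = 5.5.
coconut milk: 80 g × 11/2 ÷ 240 g/cup × 16 tbsp/cup ≈ 29 tbsp
diced tomatoes: (2 tbsp + 1 tsp = 7/3 tbsp) × 11/2 ÷ 16 tbsp/cup × 180 g/cup ≈ 144 g
dried chickpeas: 2.5 oz × 11/2 × 28.35 g/oz ≈ 390 g
vegetable broth: 2.75 cup × 11/2 × 240 g/cup ÷ 28.35 g/oz ≈ 128 oz
soy sauce: 0.5 tsp × 11/2 × 5 mL/tsp ≈ 14 mL

coconut milk: 29 tbsp; diced tomatoes: 144 g; dried chickpeas: 390 g; vegetable broth: 128 oz; soy sauce: 14 mL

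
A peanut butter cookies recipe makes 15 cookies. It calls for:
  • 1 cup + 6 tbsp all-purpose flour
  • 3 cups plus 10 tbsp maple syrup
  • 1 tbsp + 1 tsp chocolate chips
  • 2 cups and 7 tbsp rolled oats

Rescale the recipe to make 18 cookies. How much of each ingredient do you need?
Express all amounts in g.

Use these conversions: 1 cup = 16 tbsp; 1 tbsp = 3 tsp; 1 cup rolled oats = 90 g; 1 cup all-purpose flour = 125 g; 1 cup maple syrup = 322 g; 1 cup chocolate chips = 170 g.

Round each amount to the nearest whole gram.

Scaling factor: 18/15 = 6/5 = 1.2.
all-purpose flour: (1 cup + 6 tbsp = 1.375 cup) × 6/5 × 125 g/cup ≈ 206 g
maple syrup: (3 cup + 10 tbsp = 3.625 cup) × 6/5 × 322 g/cup ≈ 1401 g
chocolate chips: (1 tbsp + 1 tsp = 4/3 tbsp) × 6/5 ÷ 16 tbsp/cup × 170 g/cup = 17 g
rolled oats: (2 cup + 7 tbsp = 2.4375 cup) × 6/5 × 90 g/cup ≈ 263 g

all-purpose flour: 206 g; maple syrup: 1401 g; chocolate chips: 17 g; rolled oats: 263 g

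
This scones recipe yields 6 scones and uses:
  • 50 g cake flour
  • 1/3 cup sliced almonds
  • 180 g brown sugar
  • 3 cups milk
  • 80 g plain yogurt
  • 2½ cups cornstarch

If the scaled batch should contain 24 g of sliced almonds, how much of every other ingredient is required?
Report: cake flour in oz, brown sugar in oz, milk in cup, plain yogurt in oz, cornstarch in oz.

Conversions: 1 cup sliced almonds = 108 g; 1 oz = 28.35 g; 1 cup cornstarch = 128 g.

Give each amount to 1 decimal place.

The original recipe has 36 g of sliced almonds, so the scaling factor is 24 ÷ 36 = 2/3.
cake flour: 50 g × 2/3 ÷ 28.35 g/oz ≈ 1.2 oz
brown sugar: 180 g × 2/3 ÷ 28.35 g/oz ≈ 4.2 oz
milk: 3 cup × 2/3 = 2.0 cup
plain yogurt: 80 g × 2/3 ÷ 28.35 g/oz ≈ 1.9 oz
cornstarch: 2.5 cup × 2/3 × 128 g/cup ÷ 28.35 g/oz ≈ 7.5 oz

cake flour: 1.2 oz; brown sugar: 4.2 oz; milk: 2.0 cup; plain yogurt: 1.9 oz; cornstarch: 7.5 oz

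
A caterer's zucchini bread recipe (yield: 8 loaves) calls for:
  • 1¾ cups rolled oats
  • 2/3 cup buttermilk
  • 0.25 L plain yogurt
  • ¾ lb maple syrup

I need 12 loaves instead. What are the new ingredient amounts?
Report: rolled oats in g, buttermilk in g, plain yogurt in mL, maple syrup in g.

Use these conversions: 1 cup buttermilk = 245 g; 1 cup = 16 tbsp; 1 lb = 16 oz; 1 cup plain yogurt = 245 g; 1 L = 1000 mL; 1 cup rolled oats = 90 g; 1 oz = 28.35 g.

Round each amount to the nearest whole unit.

rolled oats: 236 g; buttermilk: 245 g; plain yogurt: 375 mL; maple syrup: 510 g

Scaling factor: 12/8 = 3/2 = 1.5.
rolled oats: 1.75 cup × 3/2 × 90 g/cup ≈ 236 g
buttermilk: 2/3 cup × 3/2 × 245 g/cup = 245 g
plain yogurt: 0.25 L × 3/2 × 1000 mL/L = 375 mL
maple syrup: 0.75 lb × 3/2 × 16 oz/lb × 28.35 g/oz ≈ 510 g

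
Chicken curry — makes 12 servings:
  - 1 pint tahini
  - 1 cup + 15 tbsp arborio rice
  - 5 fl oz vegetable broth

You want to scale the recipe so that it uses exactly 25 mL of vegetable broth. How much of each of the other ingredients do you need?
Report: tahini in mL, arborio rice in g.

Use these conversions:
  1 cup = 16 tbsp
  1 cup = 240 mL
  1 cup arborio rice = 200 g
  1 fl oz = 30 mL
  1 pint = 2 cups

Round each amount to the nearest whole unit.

tahini: 80 mL; arborio rice: 65 g

The original recipe has 150 mL of vegetable broth, so the scaling factor is 25 ÷ 150 = 1/6.
tahini: 1 pint × 1/6 × 2 cup/pint × 240 mL/cup = 80 mL
arborio rice: (1 cup + 15 tbsp = 1.9375 cup) × 1/6 × 200 g/cup ≈ 65 g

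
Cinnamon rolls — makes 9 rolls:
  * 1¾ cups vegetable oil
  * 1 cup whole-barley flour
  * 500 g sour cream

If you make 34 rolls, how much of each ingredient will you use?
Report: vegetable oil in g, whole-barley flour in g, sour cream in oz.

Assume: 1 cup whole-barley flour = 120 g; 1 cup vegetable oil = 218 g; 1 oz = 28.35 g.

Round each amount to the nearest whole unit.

vegetable oil: 1441 g; whole-barley flour: 453 g; sour cream: 67 oz

Scaling factor: 34/9.
vegetable oil: 1.75 cup × 34/9 × 218 g/cup ≈ 1441 g
whole-barley flour: 1 cup × 34/9 × 120 g/cup ≈ 453 g
sour cream: 500 g × 34/9 ÷ 28.35 g/oz ≈ 67 oz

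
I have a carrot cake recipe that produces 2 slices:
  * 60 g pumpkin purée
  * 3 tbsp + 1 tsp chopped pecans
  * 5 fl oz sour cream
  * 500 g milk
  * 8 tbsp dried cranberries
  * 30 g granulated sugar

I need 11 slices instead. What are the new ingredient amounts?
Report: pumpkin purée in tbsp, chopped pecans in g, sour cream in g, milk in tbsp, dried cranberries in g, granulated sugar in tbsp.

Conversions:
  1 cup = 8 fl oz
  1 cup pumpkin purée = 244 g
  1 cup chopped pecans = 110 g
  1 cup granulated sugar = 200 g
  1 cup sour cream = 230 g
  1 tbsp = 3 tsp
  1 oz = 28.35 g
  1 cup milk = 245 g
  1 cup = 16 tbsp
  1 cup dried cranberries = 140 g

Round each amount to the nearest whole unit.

pumpkin purée: 22 tbsp; chopped pecans: 126 g; sour cream: 791 g; milk: 180 tbsp; dried cranberries: 385 g; granulated sugar: 13 tbsp

Scaling factor: 11/2 = 5.5.
pumpkin purée: 60 g × 11/2 ÷ 244 g/cup × 16 tbsp/cup ≈ 22 tbsp
chopped pecans: (3 tbsp + 1 tsp = 10/3 tbsp) × 11/2 ÷ 16 tbsp/cup × 110 g/cup ≈ 126 g
sour cream: 5 fl oz × 11/2 ÷ 8 fl oz/cup × 230 g/cup ≈ 791 g
milk: 500 g × 11/2 ÷ 245 g/cup × 16 tbsp/cup ≈ 180 tbsp
dried cranberries: 8 tbsp × 11/2 ÷ 16 tbsp/cup × 140 g/cup = 385 g
granulated sugar: 30 g × 11/2 ÷ 200 g/cup × 16 tbsp/cup ≈ 13 tbsp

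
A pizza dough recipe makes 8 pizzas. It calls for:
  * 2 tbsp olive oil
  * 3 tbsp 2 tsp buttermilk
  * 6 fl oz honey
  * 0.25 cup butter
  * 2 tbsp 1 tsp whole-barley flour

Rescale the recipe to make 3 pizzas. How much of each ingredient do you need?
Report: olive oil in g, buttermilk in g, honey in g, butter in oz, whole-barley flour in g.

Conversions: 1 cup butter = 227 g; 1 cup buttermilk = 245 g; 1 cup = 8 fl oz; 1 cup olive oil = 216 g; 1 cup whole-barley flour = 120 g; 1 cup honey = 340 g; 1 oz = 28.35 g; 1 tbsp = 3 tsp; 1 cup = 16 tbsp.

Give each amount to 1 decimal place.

Scaling factor: 3/8 = 0.375.
olive oil: 2 tbsp × 3/8 ÷ 16 tbsp/cup × 216 g/cup ≈ 10.1 g
buttermilk: (3 tbsp + 2 tsp = 11/3 tbsp) × 3/8 ÷ 16 tbsp/cup × 245 g/cup ≈ 21.1 g
honey: 6 fl oz × 3/8 ÷ 8 fl oz/cup × 340 g/cup ≈ 95.6 g
butter: 0.25 cup × 3/8 × 227 g/cup ÷ 28.35 g/oz ≈ 0.8 oz
whole-barley flour: (2 tbsp + 1 tsp = 7/3 tbsp) × 3/8 ÷ 16 tbsp/cup × 120 g/cup ≈ 6.6 g

olive oil: 10.1 g; buttermilk: 21.1 g; honey: 95.6 g; butter: 0.8 oz; whole-barley flour: 6.6 g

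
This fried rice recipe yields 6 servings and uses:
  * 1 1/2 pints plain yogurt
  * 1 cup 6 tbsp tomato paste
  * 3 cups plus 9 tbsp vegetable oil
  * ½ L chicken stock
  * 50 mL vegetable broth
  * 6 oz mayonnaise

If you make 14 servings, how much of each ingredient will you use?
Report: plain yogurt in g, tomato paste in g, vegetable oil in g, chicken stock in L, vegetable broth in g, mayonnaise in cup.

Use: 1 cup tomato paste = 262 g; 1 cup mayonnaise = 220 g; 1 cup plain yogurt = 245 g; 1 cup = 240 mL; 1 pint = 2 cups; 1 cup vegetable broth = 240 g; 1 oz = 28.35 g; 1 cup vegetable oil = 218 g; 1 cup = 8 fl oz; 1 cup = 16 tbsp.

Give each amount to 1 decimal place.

plain yogurt: 1715.0 g; tomato paste: 840.6 g; vegetable oil: 1812.1 g; chicken stock: 1.2 L; vegetable broth: 116.7 g; mayonnaise: 1.8 cup

Scaling factor: 14/6 = 7/3.
plain yogurt: 1.5 pint × 7/3 × 2 cup/pint × 245 g/cup = 1715.0 g
tomato paste: (1 cup + 6 tbsp = 1.375 cup) × 7/3 × 262 g/cup ≈ 840.6 g
vegetable oil: (3 cup + 9 tbsp = 3.5625 cup) × 7/3 × 218 g/cup ≈ 1812.1 g
chicken stock: 0.5 L × 7/3 ≈ 1.2 L
vegetable broth: 50 mL × 7/3 ÷ 240 mL/cup × 240 g/cup ≈ 116.7 g
mayonnaise: 6 oz × 7/3 × 28.35 g/oz ÷ 220 g/cup ≈ 1.8 cup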